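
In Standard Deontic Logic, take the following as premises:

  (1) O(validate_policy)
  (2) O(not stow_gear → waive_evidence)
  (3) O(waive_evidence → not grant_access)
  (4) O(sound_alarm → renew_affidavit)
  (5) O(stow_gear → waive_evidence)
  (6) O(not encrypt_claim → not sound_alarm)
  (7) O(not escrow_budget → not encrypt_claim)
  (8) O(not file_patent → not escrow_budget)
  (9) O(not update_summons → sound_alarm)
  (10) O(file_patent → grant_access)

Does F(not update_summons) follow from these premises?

Yes

Premises 5 and 2 cover both cases: O(stow_gear → waive_evidence) and O(not stow_gear → waive_evidence). Since stow_gear ∨ not stow_gear is a tautology, O(waive_evidence) follows.
Premise 3 is O(waive_evidence → not grant_access); since O(waive_evidence), deontic closure gives O(not grant_access).
Premise 10, O(file_patent → grant_access), contraposes to O(not grant_access → not file_patent); with O(not grant_access) we get O(not file_patent).
With premise 8, O(not file_patent → not escrow_budget), the K-axiom yields O(not escrow_budget).
With premise 7, O(not escrow_budget → not encrypt_claim), the K-axiom yields O(not encrypt_claim).
With premise 6, O(not encrypt_claim → not sound_alarm), the K-axiom yields O(not sound_alarm).
Premise 9 is O(not update_summons → sound_alarm); contrapositively O(not sound_alarm → update_summons). Since O(not sound_alarm) holds, K gives O(update_summons).
Premises 1, 4 do not contribute to this derivation.
So O(update_summons) holds, i.e. F(not update_summons). The claim follows.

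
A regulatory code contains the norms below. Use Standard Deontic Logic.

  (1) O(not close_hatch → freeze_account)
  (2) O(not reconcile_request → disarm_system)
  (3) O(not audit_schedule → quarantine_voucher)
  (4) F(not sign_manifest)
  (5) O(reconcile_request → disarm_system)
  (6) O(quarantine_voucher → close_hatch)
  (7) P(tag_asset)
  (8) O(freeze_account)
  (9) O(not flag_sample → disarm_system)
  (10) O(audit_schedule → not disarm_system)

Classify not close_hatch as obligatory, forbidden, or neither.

Forbidden

By case analysis on reconcile_request: premise 5 gives O(reconcile_request → disarm_system) and premise 2 gives O(not reconcile_request → disarm_system), so O(disarm_system) either way.
The contrapositive of premise 10 (O(audit_schedule → not disarm_system)) is O(disarm_system → not audit_schedule), and O(disarm_system) is already established, so O(not audit_schedule).
Applying K to premise 3 (O(not audit_schedule → quarantine_voucher)) and O(not audit_schedule) yields O(quarantine_voucher).
Premise 6 is O(quarantine_voucher → close_hatch); since O(quarantine_voucher), deontic closure gives O(close_hatch).
Premises 1, 4, 7, 8, 9 do not contribute to this derivation.
Thus O(close_hatch), which is F(not close_hatch): not close_hatch is forbidden.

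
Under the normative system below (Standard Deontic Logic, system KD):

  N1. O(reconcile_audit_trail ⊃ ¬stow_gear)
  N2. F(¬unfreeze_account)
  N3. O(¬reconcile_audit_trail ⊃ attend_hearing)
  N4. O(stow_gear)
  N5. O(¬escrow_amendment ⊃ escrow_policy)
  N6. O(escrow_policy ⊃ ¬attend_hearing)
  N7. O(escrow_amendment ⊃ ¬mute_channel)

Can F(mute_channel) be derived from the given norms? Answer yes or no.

From premise 4 we have O(stow_gear).
Premise 1, O(reconcile_audit_trail ⊃ ¬stow_gear), contraposes to O(stow_gear ⊃ ¬reconcile_audit_trail); with O(stow_gear) we get O(¬reconcile_audit_trail).
Premise 3 is O(¬reconcile_audit_trail ⊃ attend_hearing); since O(¬reconcile_audit_trail), deontic closure gives O(attend_hearing).
Premise 6 is O(escrow_policy ⊃ ¬attend_hearing); contrapositively O(attend_hearing ⊃ ¬escrow_policy). Since O(attend_hearing) holds, K gives O(¬escrow_policy).
Premise 5, O(¬escrow_amendment ⊃ escrow_policy), contraposes to O(¬escrow_policy ⊃ escrow_amendment); with O(¬escrow_policy) we get O(escrow_amendment).
Premise 7 is O(escrow_amendment ⊃ ¬mute_channel); since O(escrow_amendment), deontic closure gives O(¬mute_channel).
Premise 2 does not contribute to this derivation.
So O(¬mute_channel) holds, i.e. F(mute_channel). The claim follows.

Yes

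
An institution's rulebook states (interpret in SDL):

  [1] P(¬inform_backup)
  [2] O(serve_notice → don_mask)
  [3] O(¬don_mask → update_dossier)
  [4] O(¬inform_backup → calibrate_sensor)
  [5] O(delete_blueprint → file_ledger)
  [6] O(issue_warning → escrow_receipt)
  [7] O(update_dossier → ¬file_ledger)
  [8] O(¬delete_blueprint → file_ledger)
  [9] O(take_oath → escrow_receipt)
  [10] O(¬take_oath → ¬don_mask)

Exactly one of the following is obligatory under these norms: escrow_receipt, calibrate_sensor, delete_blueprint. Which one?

escrow_receipt

By case analysis on delete_blueprint: premise 5 gives O(delete_blueprint → file_ledger) and premise 8 gives O(¬delete_blueprint → file_ledger), so O(file_ledger) either way.
Premise 7, O(update_dossier → ¬file_ledger), contraposes to O(file_ledger → ¬update_dossier); with O(file_ledger) we get O(¬update_dossier).
Premise 3 is O(¬don_mask → update_dossier); contrapositively O(¬update_dossier → don_mask). Since O(¬update_dossier) holds, K gives O(don_mask).
Premise 10, O(¬take_oath → ¬don_mask), contraposes to O(don_mask → take_oath); with O(don_mask) we get O(take_oath).
With premise 9, O(take_oath → escrow_receipt), the K-axiom yields O(escrow_receipt).
So O(escrow_receipt) holds — escrow_receipt is obligatory. None of the other listed options is made obligatory by any chain of premises.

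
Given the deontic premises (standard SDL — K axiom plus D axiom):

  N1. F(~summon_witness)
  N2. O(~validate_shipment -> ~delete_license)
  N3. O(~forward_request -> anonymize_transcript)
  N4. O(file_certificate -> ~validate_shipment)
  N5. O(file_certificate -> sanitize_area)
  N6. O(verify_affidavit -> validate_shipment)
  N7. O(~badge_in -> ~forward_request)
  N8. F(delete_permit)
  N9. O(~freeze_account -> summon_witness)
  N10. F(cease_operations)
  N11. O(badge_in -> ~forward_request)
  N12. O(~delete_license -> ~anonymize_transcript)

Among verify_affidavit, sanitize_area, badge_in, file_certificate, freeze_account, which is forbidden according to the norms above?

By case analysis on ~badge_in: premise 7 gives O(~badge_in -> ~forward_request) and premise 11 gives O(badge_in -> ~forward_request), so O(~forward_request) either way.
With premise 3, O(~forward_request -> anonymize_transcript), the K-axiom yields O(anonymize_transcript).
Premise 12, O(~delete_license -> ~anonymize_transcript), contraposes to O(anonymize_transcript -> delete_license); with O(anonymize_transcript) we get O(delete_license).
The contrapositive of premise 2 (O(~validate_shipment -> ~delete_license)) is O(delete_license -> validate_shipment), and O(delete_license) is already established, so O(validate_shipment).
The contrapositive of premise 4 (O(file_certificate -> ~validate_shipment)) is O(validate_shipment -> ~file_certificate), and O(validate_shipment) is already established, so O(~file_certificate).
So O(~file_certificate) holds, i.e. file_certificate is forbidden. None of the other listed options is forbidden under the premises.

file_certificate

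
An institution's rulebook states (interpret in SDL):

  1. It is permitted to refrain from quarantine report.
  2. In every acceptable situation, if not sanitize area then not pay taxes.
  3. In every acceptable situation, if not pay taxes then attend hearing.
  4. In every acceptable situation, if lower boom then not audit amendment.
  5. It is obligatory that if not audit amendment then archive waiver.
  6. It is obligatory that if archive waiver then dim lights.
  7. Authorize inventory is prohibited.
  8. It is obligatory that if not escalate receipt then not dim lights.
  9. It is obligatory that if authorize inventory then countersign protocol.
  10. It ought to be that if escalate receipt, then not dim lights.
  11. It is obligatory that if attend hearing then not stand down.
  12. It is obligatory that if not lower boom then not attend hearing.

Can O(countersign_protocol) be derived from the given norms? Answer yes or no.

No

Premise 9 is O(authorize_inventory → countersign_protocol), but O(authorize_inventory) is not derivable from the premises, so it does not yield O(countersign_protocol).
No other premise forces O(countersign_protocol). An ideal world satisfying every premise can still have countersign_protocol false, so O(countersign_protocol) is not derivable.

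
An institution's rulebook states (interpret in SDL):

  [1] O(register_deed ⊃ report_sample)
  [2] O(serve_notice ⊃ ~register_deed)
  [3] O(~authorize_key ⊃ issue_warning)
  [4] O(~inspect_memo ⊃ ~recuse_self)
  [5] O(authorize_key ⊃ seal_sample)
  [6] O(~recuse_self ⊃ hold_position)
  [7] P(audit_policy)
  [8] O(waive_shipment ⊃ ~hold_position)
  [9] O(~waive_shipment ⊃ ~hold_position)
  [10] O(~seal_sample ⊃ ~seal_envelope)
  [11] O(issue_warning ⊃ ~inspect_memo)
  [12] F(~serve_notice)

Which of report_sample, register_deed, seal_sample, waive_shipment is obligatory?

seal_sample

Premises 9 and 8 are O(~waive_shipment ⊃ ~hold_position) and O(waive_shipment ⊃ ~hold_position); every ideal world satisfies ~waive_shipment or waive_shipment, so in either case ~hold_position holds — hence O(~hold_position).
Premise 6, O(~recuse_self ⊃ hold_position), contraposes to O(~hold_position ⊃ recuse_self); with O(~hold_position) we get O(recuse_self).
Premise 4, O(~inspect_memo ⊃ ~recuse_self), contraposes to O(recuse_self ⊃ inspect_memo); with O(recuse_self) we get O(inspect_memo).
Premise 11, O(issue_warning ⊃ ~inspect_memo), contraposes to O(inspect_memo ⊃ ~issue_warning); with O(inspect_memo) we get O(~issue_warning).
The contrapositive of premise 3 (O(~authorize_key ⊃ issue_warning)) is O(~issue_warning ⊃ authorize_key), and O(~issue_warning) is already established, so O(authorize_key).
With premise 5, O(authorize_key ⊃ seal_sample), the K-axiom yields O(seal_sample).
So O(seal_sample) holds — seal_sample is obligatory. None of the other listed options is made obligatory by any chain of premises.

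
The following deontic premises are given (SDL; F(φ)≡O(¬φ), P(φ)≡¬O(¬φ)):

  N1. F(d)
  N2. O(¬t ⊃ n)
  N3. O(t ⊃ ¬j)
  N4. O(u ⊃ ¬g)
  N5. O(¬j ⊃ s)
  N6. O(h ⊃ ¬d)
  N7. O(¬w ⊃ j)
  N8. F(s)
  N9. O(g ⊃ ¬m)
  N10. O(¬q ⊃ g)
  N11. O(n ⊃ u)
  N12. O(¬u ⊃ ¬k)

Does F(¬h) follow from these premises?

Premise 6 is O(h ⊃ ¬d); even if O(¬d) held, inferring O(h) would be affirming the consequent — invalid.
No other premise forces O(h). An ideal world satisfying every premise can still have ¬h true, so F(¬h) is not derivable.

No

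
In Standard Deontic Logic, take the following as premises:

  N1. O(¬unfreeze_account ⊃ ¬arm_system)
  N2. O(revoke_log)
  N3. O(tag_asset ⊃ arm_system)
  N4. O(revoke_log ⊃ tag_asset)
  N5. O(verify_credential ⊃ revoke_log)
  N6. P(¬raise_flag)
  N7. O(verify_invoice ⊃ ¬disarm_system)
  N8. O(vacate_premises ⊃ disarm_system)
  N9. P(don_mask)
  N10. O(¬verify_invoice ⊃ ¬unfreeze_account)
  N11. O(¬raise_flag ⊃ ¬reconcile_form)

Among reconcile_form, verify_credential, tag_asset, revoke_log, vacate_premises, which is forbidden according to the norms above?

Premise 2 gives O(revoke_log).
Applying K to premise 4 (O(revoke_log ⊃ tag_asset)) and O(revoke_log) yields O(tag_asset).
Applying K to premise 3 (O(tag_asset ⊃ arm_system)) and O(tag_asset) yields O(arm_system).
The contrapositive of premise 1 (O(¬unfreeze_account ⊃ ¬arm_system)) is O(arm_system ⊃ unfreeze_account), and O(arm_system) is already established, so O(unfreeze_account).
Premise 10, O(¬verify_invoice ⊃ ¬unfreeze_account), contraposes to O(unfreeze_account ⊃ verify_invoice); with O(unfreeze_account) we get O(verify_invoice).
From O(verify_invoice) and premise 7, O(verify_invoice ⊃ ¬disarm_system), we obtain O(¬disarm_system).
Premise 8 is O(vacate_premises ⊃ disarm_system); contrapositively O(¬disarm_system ⊃ ¬vacate_premises). Since O(¬disarm_system) holds, K gives O(¬vacate_premises).
So O(¬vacate_premises) holds, i.e. vacate_premises is forbidden. None of the other listed options is forbidden under the premises.

vacate_premises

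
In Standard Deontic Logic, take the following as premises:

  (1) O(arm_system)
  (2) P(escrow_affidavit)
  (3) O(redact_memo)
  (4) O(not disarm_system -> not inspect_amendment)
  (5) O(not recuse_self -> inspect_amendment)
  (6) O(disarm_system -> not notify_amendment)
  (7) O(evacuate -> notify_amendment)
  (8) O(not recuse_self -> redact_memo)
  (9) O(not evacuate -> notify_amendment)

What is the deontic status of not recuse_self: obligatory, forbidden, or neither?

By case analysis on evacuate: premise 7 gives O(evacuate -> notify_amendment) and premise 9 gives O(not evacuate -> notify_amendment), so O(notify_amendment) either way.
Premise 6, O(disarm_system -> not notify_amendment), contraposes to O(notify_amendment -> not disarm_system); with O(notify_amendment) we get O(not disarm_system).
Premise 4 is O(not disarm_system -> not inspect_amendment); since O(not disarm_system), deontic closure gives O(not inspect_amendment).
Premise 5 is O(not recuse_self -> inspect_amendment); contrapositively O(not inspect_amendment -> recuse_self). Since O(not inspect_amendment) holds, K gives O(recuse_self).
Premises 1, 2, 3, 8 do not contribute to this derivation.
Thus O(recuse_self), which is F(not recuse_self): not recuse_self is forbidden.

Forbidden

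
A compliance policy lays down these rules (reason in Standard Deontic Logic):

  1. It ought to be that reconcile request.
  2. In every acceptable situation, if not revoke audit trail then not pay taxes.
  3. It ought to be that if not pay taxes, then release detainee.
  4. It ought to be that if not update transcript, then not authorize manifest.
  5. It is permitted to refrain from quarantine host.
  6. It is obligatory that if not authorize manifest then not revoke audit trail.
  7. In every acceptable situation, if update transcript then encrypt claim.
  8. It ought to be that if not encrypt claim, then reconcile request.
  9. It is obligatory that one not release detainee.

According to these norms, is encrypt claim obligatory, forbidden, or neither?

Premise 9 states O(¬release_detainee) outright.
Premise 3, O(¬pay_taxes → release_detainee), contraposes to O(¬release_detainee → pay_taxes); with O(¬release_detainee) we get O(pay_taxes).
The contrapositive of premise 2 (O(¬revoke_audit_trail → ¬pay_taxes)) is O(pay_taxes → revoke_audit_trail), and O(pay_taxes) is already established, so O(revoke_audit_trail).
Premise 6, O(¬authorize_manifest → ¬revoke_audit_trail), contraposes to O(revoke_audit_trail → authorize_manifest); with O(revoke_audit_trail) we get O(authorize_manifest).
The contrapositive of premise 4 (O(¬update_transcript → ¬authorize_manifest)) is O(authorize_manifest → update_transcript), and O(authorize_manifest) is already established, so O(update_transcript).
Premise 7 is O(update_transcript → encrypt_claim); since O(update_transcript), deontic closure gives O(encrypt_claim).
Premises 1, 5, 8 do not contribute to this derivation.
Hence encrypt_claim is obligatory.

Obligatory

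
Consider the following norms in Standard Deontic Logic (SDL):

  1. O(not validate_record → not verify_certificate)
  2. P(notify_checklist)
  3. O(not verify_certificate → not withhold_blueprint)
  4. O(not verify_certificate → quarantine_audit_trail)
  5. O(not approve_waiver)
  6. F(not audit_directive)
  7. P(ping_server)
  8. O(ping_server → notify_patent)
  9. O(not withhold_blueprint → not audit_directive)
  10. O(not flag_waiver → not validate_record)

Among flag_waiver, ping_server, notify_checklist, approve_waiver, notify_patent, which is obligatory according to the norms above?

F(not audit_directive) at premise 6 means O(audit_directive).
The contrapositive of premise 9 (O(not withhold_blueprint → not audit_directive)) is O(audit_directive → withhold_blueprint), and O(audit_directive) is already established, so O(withhold_blueprint).
The contrapositive of premise 3 (O(not verify_certificate → not withhold_blueprint)) is O(withhold_blueprint → verify_certificate), and O(withhold_blueprint) is already established, so O(verify_certificate).
Premise 1, O(not validate_record → not verify_certificate), contraposes to O(verify_certificate → validate_record); with O(verify_certificate) we get O(validate_record).
Premise 10 is O(not flag_waiver → not validate_record); contrapositively O(validate_record → flag_waiver). Since O(validate_record) holds, K gives O(flag_waiver).
So O(flag_waiver) holds — flag_waiver is obligatory. None of the other listed options is made obligatory by any chain of premises.

flag_waiver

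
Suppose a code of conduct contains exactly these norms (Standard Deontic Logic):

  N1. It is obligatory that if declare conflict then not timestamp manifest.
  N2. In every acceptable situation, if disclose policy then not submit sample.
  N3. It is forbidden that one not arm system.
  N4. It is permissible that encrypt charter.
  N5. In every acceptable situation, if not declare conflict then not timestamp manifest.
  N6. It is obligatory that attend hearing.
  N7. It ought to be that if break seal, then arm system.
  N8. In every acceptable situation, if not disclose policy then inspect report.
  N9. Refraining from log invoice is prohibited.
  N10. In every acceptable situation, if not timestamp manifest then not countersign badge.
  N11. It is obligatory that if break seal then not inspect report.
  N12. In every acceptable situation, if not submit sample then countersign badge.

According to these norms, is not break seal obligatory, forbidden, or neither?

Premises 1 and 5 cover both cases: O(declare_conflict → ¬timestamp_manifest) and O(¬declare_conflict → ¬timestamp_manifest). Since declare_conflict ∨ ¬declare_conflict is a tautology, O(¬timestamp_manifest) follows.
Premise 10 is O(¬timestamp_manifest → ¬countersign_badge); since O(¬timestamp_manifest), deontic closure gives O(¬countersign_badge).
The contrapositive of premise 12 (O(¬submit_sample → countersign_badge)) is O(¬countersign_badge → submit_sample), and O(¬countersign_badge) is already established, so O(submit_sample).
The contrapositive of premise 2 (O(disclose_policy → ¬submit_sample)) is O(submit_sample → ¬disclose_policy), and O(submit_sample) is already established, so O(¬disclose_policy).
From O(¬disclose_policy) and premise 8, O(¬disclose_policy → inspect_report), we obtain O(inspect_report).
The contrapositive of premise 11 (O(break_seal → ¬inspect_report)) is O(inspect_report → ¬break_seal), and O(inspect_report) is already established, so O(¬break_seal).
Premises 3, 4, 6, 7, 9 do not contribute to this derivation.
Hence ¬break_seal is obligatory.

Obligatory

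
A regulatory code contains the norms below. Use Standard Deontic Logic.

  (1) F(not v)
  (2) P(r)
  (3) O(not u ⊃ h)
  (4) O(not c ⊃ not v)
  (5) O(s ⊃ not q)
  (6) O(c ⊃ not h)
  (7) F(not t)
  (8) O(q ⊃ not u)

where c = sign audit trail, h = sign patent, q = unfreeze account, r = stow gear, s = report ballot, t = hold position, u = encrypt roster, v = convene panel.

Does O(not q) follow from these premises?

Premise 1, F(not v), is equivalent to O(v).
Premise 4, O(not c ⊃ not v), contraposes to O(v ⊃ c); with O(v) we get O(c).
Premise 6 is O(c ⊃ not h); since O(c), deontic closure gives O(not h).
Premise 3 is O(not u ⊃ h); contrapositively O(not h ⊃ u). Since O(not h) holds, K gives O(u).
Premise 8, O(q ⊃ not u), contraposes to O(u ⊃ not q); with O(u) we get O(not q).
Premises 2, 5, 7 do not contribute to this derivation.
So O(not q) follows.

Yes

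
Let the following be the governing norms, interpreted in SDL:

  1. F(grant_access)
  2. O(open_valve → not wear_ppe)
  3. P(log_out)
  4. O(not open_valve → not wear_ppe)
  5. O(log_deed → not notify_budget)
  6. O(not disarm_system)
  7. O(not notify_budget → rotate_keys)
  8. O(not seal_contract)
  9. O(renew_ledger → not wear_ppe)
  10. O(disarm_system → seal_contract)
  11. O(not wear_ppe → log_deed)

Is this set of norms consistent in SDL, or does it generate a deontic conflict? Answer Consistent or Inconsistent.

Consistent

Premise 10 is O(disarm_system → seal_contract), but O(disarm_system) is not derivable from the premises, so it does not yield O(seal_contract).
So O(seal_contract) is not derivable, and the apparent clash with O(not seal_contract) does not arise.
A world satisfying every obligation exists (e.g. disarm_system=false, grant_access=false, log_deed=true, log_out=false, notify_budget=false, open_valve=false, renew_ledger=false, rotate_keys=true, seal_contract=false, wear_ppe=false); no atom is both obligatory and forbidden, so the set is consistent.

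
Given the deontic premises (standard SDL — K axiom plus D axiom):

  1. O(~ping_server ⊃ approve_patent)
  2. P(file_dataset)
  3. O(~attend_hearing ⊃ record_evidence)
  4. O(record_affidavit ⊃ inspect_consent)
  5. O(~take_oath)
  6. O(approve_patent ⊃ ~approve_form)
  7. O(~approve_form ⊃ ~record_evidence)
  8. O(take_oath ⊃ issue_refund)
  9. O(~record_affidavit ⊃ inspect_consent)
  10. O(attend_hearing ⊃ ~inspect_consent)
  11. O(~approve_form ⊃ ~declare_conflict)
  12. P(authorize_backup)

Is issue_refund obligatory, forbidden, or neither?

Neither

Premise 8 is O(take_oath ⊃ issue_refund), but O(take_oath) is not derivable from the premises, so it does not yield O(issue_refund).
No premise or chain of K-axiom applications forces O(issue_refund), and none forces O(~issue_refund). So issue_refund is neither obligatory nor forbidden under these norms.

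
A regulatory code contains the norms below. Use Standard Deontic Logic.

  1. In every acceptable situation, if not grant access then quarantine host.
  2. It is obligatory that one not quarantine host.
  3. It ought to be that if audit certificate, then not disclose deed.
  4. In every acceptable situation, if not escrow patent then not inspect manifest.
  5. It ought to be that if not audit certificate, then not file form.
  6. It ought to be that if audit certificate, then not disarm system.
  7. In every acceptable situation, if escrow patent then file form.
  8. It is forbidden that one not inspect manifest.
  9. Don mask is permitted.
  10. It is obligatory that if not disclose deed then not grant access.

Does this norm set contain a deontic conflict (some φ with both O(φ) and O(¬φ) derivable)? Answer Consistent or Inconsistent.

Inconsistent

Premise 2 gives O(¬quarantine_host).
Premise 1 is O(¬grant_access → quarantine_host); contrapositively O(¬quarantine_host → grant_access). Since O(¬quarantine_host) holds, K gives O(grant_access).
The contrapositive of premise 10 (O(¬disclose_deed → ¬grant_access)) is O(grant_access → disclose_deed), and O(grant_access) is already established, so O(disclose_deed).
Premise 3 is O(audit_certificate → ¬disclose_deed); contrapositively O(disclose_deed → ¬audit_certificate). Since O(disclose_deed) holds, K gives O(¬audit_certificate).
With premise 5, O(¬audit_certificate → ¬file_form), the K-axiom yields O(¬file_form).
Premise 7 is O(escrow_patent → file_form); contrapositively O(¬file_form → ¬escrow_patent). Since O(¬file_form) holds, K gives O(¬escrow_patent).
With premise 4, O(¬escrow_patent → ¬inspect_manifest), the K-axiom yields O(¬inspect_manifest).
Yet premise 8 is F(¬inspect_manifest), i.e. O(inspect_manifest).
We now have both O(¬inspect_manifest) and O(inspect_manifest) — inspect_manifest is simultaneously obligatory and forbidden, violating the D-axiom.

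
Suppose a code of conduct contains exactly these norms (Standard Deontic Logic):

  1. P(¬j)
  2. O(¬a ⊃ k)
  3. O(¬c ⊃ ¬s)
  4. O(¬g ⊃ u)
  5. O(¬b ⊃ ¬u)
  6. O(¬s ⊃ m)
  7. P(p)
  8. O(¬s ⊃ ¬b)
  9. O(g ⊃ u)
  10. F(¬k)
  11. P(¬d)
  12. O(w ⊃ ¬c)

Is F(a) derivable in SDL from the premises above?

No

Premise 2 is O(¬a ⊃ k); even if O(k) held, inferring O(¬a) would be affirming the consequent — invalid.
No other premise forces O(¬a). An ideal world satisfying every premise can still have a true, so F(a) is not derivable.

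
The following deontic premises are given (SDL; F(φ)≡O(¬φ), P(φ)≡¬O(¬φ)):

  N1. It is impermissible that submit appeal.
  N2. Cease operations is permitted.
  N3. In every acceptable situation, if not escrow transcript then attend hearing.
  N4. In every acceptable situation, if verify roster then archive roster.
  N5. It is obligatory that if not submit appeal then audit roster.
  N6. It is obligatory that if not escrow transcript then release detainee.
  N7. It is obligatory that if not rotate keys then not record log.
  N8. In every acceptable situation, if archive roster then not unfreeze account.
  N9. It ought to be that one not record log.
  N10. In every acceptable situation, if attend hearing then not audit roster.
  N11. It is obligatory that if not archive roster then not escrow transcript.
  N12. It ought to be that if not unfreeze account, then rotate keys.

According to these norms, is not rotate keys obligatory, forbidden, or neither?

Forbidden

Premise 1 is F(submit_appeal), i.e. O(¬submit_appeal).
With premise 5, O(¬submit_appeal → audit_roster), the K-axiom yields O(audit_roster).
Premise 10, O(attend_hearing → ¬audit_roster), contraposes to O(audit_roster → ¬attend_hearing); with O(audit_roster) we get O(¬attend_hearing).
Premise 3 is O(¬escrow_transcript → attend_hearing); contrapositively O(¬attend_hearing → escrow_transcript). Since O(¬attend_hearing) holds, K gives O(escrow_transcript).
The contrapositive of premise 11 (O(¬archive_roster → ¬escrow_transcript)) is O(escrow_transcript → archive_roster), and O(escrow_transcript) is already established, so O(archive_roster).
Premise 8 is O(archive_roster → ¬unfreeze_account); since O(archive_roster), deontic closure gives O(¬unfreeze_account).
Premise 12 is O(¬unfreeze_account → rotate_keys); since O(¬unfreeze_account), deontic closure gives O(rotate_keys).
Premises 2, 4, 6, 7, 9 do not contribute to this derivation.
Thus O(rotate_keys), which is F(¬rotate_keys): ¬rotate_keys is forbidden.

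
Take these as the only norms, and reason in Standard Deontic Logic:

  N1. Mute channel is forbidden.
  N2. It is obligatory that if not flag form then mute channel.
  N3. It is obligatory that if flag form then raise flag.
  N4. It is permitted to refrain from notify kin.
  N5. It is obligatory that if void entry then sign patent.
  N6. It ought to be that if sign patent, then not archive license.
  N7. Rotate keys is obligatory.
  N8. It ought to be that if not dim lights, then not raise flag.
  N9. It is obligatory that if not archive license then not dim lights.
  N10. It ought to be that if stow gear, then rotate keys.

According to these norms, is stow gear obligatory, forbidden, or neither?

Premise 10 is O(stow_gear → rotate_keys); even if O(rotate_keys) held, inferring O(stow_gear) would be affirming the consequent — invalid.
No premise or chain of K-axiom applications forces O(stow_gear), and none forces O(¬stow_gear). So stow_gear is neither obligatory nor forbidden under these norms.

Neither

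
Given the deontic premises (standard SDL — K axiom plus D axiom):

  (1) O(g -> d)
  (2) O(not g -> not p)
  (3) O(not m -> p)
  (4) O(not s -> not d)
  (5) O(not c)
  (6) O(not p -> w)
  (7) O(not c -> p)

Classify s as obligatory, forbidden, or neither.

Obligatory

From premise 5 we have O(not c).
From O(not c) and premise 7, O(not c -> p), we obtain O(p).
Premise 2, O(not g -> not p), contraposes to O(p -> g); with O(p) we get O(g).
From O(g) and premise 1, O(g -> d), we obtain O(d).
Premise 4, O(not s -> not d), contraposes to O(d -> s); with O(d) we get O(s).
Premises 3, 6 do not contribute to this derivation.
Hence s is obligatory.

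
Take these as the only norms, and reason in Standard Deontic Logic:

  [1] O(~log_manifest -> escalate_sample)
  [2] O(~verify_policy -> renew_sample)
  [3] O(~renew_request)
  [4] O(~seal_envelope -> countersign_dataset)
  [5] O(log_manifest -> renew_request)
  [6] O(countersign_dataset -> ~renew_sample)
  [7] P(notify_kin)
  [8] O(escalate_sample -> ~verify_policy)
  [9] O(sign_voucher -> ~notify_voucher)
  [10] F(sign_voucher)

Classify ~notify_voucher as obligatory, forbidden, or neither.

Neither

Premise 9 is O(sign_voucher -> ~notify_voucher), but O(sign_voucher) is not derivable from the premises, so it does not yield O(~notify_voucher).
No premise or chain of K-axiom applications forces O(~notify_voucher), and none forces O(notify_voucher). So ~notify_voucher is neither obligatory nor forbidden under these norms.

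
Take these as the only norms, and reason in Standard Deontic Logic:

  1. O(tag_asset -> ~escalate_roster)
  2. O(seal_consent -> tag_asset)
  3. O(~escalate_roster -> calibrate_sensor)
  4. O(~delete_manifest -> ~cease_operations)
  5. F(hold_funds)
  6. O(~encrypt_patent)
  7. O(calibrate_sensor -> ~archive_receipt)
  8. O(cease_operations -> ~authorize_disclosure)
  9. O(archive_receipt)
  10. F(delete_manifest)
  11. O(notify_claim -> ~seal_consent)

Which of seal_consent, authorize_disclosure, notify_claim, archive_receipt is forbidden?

seal_consent

From premise 9 we have O(archive_receipt).
Premise 7, O(calibrate_sensor -> ~archive_receipt), contraposes to O(archive_receipt -> ~calibrate_sensor); with O(archive_receipt) we get O(~calibrate_sensor).
Premise 3 is O(~escalate_roster -> calibrate_sensor); contrapositively O(~calibrate_sensor -> escalate_roster). Since O(~calibrate_sensor) holds, K gives O(escalate_roster).
Premise 1, O(tag_asset -> ~escalate_roster), contraposes to O(escalate_roster -> ~tag_asset); with O(escalate_roster) we get O(~tag_asset).
Premise 2, O(seal_consent -> tag_asset), contraposes to O(~tag_asset -> ~seal_consent); with O(~tag_asset) we get O(~seal_consent).
So O(~seal_consent) holds, i.e. seal_consent is forbidden. None of the other listed options is forbidden under the premises.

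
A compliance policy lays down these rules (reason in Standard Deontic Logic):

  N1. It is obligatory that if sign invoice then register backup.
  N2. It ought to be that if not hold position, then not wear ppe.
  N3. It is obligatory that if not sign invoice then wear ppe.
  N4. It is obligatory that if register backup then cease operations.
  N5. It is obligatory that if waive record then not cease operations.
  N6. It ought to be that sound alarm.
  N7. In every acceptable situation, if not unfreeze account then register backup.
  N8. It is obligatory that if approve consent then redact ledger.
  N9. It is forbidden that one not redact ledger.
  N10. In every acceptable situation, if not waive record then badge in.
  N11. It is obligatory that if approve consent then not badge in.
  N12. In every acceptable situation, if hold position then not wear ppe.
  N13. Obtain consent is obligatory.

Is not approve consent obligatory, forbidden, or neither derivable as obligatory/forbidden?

Premises 12 and 2 are O(hold_position → ¬wear_ppe) and O(¬hold_position → ¬wear_ppe); every ideal world satisfies hold_position or ¬hold_position, so in either case ¬wear_ppe holds — hence O(¬wear_ppe).
Premise 3, O(¬sign_invoice → wear_ppe), contraposes to O(¬wear_ppe → sign_invoice); with O(¬wear_ppe) we get O(sign_invoice).
Premise 1 is O(sign_invoice → register_backup); since O(sign_invoice), deontic closure gives O(register_backup).
With premise 4, O(register_backup → cease_operations), the K-axiom yields O(cease_operations).
The contrapositive of premise 5 (O(waive_record → ¬cease_operations)) is O(cease_operations → ¬waive_record), and O(cease_operations) is already established, so O(¬waive_record).
With premise 10, O(¬waive_record → badge_in), the K-axiom yields O(badge_in).
Premise 11, O(approve_consent → ¬badge_in), contraposes to O(badge_in → ¬approve_consent); with O(badge_in) we get O(¬approve_consent).
Premises 6, 7, 8, 9, 13 do not contribute to this derivation.
Hence ¬approve_consent is obligatory.

Obligatory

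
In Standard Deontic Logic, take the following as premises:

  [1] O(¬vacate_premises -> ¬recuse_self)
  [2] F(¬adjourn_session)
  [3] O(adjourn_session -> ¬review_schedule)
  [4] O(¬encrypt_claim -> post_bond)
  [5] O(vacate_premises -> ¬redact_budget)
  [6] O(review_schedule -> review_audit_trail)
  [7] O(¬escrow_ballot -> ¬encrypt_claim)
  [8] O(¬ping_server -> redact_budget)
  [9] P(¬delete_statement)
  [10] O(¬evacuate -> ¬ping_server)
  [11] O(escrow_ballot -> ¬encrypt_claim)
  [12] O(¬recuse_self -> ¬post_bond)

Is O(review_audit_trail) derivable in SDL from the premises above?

Premise 6 is O(review_schedule -> review_audit_trail), but O(review_schedule) is not derivable from the premises, so it does not yield O(review_audit_trail).
No other premise forces O(review_audit_trail). An ideal world satisfying every premise can still have review_audit_trail false, so O(review_audit_trail) is not derivable.

No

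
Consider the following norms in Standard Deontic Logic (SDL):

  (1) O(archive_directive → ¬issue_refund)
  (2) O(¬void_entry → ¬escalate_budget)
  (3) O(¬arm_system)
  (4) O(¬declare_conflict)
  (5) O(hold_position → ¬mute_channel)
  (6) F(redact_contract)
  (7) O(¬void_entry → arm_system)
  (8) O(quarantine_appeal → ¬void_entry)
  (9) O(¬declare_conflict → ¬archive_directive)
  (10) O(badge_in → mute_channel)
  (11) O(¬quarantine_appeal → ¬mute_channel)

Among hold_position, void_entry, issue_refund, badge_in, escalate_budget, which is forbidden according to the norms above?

From premise 3 we have O(¬arm_system).
Premise 7, O(¬void_entry → arm_system), contraposes to O(¬arm_system → void_entry); with O(¬arm_system) we get O(void_entry).
The contrapositive of premise 8 (O(quarantine_appeal → ¬void_entry)) is O(void_entry → ¬quarantine_appeal), and O(void_entry) is already established, so O(¬quarantine_appeal).
From O(¬quarantine_appeal) and premise 11, O(¬quarantine_appeal → ¬mute_channel), we obtain O(¬mute_channel).
Premise 10 is O(badge_in → mute_channel); contrapositively O(¬mute_channel → ¬badge_in). Since O(¬mute_channel) holds, K gives O(¬badge_in).
So O(¬badge_in) holds, i.e. badge_in is forbidden. None of the other listed options is forbidden under the premises.

badge_in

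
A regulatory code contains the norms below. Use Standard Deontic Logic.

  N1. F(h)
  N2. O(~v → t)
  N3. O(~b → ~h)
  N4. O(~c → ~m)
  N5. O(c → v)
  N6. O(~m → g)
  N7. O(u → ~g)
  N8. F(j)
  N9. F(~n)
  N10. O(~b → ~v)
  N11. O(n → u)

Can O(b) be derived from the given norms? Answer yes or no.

Yes

Premise 9 is F(~n), i.e. O(n).
With premise 11, O(n → u), the K-axiom yields O(u).
From O(u) and premise 7, O(u → ~g), we obtain O(~g).
Premise 6, O(~m → g), contraposes to O(~g → m); with O(~g) we get O(m).
The contrapositive of premise 4 (O(~c → ~m)) is O(m → c), and O(m) is already established, so O(c).
Applying K to premise 5 (O(c → v)) and O(c) yields O(v).
Premise 10, O(~b → ~v), contraposes to O(v → b); with O(v) we get O(b).
Premises 1, 2, 3, 8 do not contribute to this derivation.
So O(b) follows.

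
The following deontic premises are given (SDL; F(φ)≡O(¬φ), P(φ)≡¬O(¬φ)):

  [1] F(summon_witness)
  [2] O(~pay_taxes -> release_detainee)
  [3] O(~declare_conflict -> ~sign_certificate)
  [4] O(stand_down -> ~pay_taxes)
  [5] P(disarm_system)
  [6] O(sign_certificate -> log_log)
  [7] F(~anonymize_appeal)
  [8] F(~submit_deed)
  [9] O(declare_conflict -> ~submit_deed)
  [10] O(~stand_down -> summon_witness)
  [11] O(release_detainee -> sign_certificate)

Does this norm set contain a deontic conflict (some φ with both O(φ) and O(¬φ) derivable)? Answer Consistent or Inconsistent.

Premise 8 is F(~submit_deed), i.e. O(submit_deed).
Premise 9, O(declare_conflict -> ~submit_deed), contraposes to O(submit_deed -> ~declare_conflict); with O(submit_deed) we get O(~declare_conflict).
Applying K to premise 3 (O(~declare_conflict -> ~sign_certificate)) and O(~declare_conflict) yields O(~sign_certificate).
Premise 11, O(release_detainee -> sign_certificate), contraposes to O(~sign_certificate -> ~release_detainee); with O(~sign_certificate) we get O(~release_detainee).
The contrapositive of premise 2 (O(~pay_taxes -> release_detainee)) is O(~release_detainee -> pay_taxes), and O(~release_detainee) is already established, so O(pay_taxes).
The contrapositive of premise 4 (O(stand_down -> ~pay_taxes)) is O(pay_taxes -> ~stand_down), and O(pay_taxes) is already established, so O(~stand_down).
From O(~stand_down) and premise 10, O(~stand_down -> summon_witness), we obtain O(summon_witness).
But premise 1, F(summon_witness), means O(~summon_witness).
We now have both O(summon_witness) and O(~summon_witness) — summon_witness is simultaneously obligatory and forbidden, violating the D-axiom.

Inconsistent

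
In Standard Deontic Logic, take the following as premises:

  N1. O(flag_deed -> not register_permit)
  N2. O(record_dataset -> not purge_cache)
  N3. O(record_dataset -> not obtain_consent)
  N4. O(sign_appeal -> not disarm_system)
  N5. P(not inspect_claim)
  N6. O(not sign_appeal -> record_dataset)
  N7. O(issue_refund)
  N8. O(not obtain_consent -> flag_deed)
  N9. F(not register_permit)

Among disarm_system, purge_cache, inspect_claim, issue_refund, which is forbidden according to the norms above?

disarm_system

F(not register_permit) at premise 9 means O(register_permit).
The contrapositive of premise 1 (O(flag_deed -> not register_permit)) is O(register_permit -> not flag_deed), and O(register_permit) is already established, so O(not flag_deed).
Premise 8, O(not obtain_consent -> flag_deed), contraposes to O(not flag_deed -> obtain_consent); with O(not flag_deed) we get O(obtain_consent).
The contrapositive of premise 3 (O(record_dataset -> not obtain_consent)) is O(obtain_consent -> not record_dataset), and O(obtain_consent) is already established, so O(not record_dataset).
The contrapositive of premise 6 (O(not sign_appeal -> record_dataset)) is O(not record_dataset -> sign_appeal), and O(not record_dataset) is already established, so O(sign_appeal).
From O(sign_appeal) and premise 4, O(sign_appeal -> not disarm_system), we obtain O(not disarm_system).
So O(not disarm_system) holds, i.e. disarm_system is forbidden. None of the other listed options is forbidden under the premises.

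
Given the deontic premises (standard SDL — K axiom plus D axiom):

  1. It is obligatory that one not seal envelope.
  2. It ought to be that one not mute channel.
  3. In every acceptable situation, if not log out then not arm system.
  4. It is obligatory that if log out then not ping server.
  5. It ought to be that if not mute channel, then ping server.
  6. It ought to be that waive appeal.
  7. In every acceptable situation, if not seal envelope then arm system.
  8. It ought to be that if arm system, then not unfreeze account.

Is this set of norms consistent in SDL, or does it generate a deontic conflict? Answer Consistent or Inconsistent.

From premise 2 we have O(¬mute_channel).
From O(¬mute_channel) and premise 5, O(¬mute_channel → ping_server), we obtain O(ping_server).
The contrapositive of premise 4 (O(log_out → ¬ping_server)) is O(ping_server → ¬log_out), and O(ping_server) is already established, so O(¬log_out).
Premise 3 is O(¬log_out → ¬arm_system); since O(¬log_out), deontic closure gives O(¬arm_system).
The contrapositive of premise 7 (O(¬seal_envelope → arm_system)) is O(¬arm_system → seal_envelope), and O(¬arm_system) is already established, so O(seal_envelope).
Yet premise 1 states O(¬seal_envelope).
We now have both O(seal_envelope) and O(¬seal_envelope) — seal_envelope is simultaneously obligatory and forbidden, violating the D-axiom.

Inconsistent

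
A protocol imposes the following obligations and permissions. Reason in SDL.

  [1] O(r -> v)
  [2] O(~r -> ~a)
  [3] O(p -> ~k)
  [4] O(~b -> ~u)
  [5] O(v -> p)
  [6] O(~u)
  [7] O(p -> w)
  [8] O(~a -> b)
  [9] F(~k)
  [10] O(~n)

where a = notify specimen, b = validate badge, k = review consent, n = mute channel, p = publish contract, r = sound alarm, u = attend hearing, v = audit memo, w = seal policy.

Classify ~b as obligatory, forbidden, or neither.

F(~k) at premise 9 means O(k).
Premise 3 is O(p -> ~k); contrapositively O(k -> ~p). Since O(k) holds, K gives O(~p).
The contrapositive of premise 5 (O(v -> p)) is O(~p -> ~v), and O(~p) is already established, so O(~v).
Premise 1, O(r -> v), contraposes to O(~v -> ~r); with O(~v) we get O(~r).
From O(~r) and premise 2, O(~r -> ~a), we obtain O(~a).
With premise 8, O(~a -> b), the K-axiom yields O(b).
Premises 4, 6, 7, 10 do not contribute to this derivation.
Thus O(b), which is F(~b): ~b is forbidden.

Forbidden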